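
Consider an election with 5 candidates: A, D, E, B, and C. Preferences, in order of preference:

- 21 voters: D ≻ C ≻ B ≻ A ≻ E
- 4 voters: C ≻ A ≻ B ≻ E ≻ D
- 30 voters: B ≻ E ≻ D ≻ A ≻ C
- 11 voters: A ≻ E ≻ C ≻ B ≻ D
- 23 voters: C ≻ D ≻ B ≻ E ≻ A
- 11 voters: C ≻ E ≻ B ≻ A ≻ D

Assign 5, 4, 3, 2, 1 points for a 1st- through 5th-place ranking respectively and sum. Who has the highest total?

A: 21·2 + 4·4 + 30·2 + 11·5 + 23·1 + 11·2 = 218
D: 21·5 + 4·1 + 30·3 + 11·1 + 23·4 + 11·1 = 313
E: 21·1 + 4·2 + 30·4 + 11·4 + 23·2 + 11·4 = 283
B: 21·3 + 4·3 + 30·5 + 11·2 + 23·3 + 11·3 = 349
C: 21·4 + 4·5 + 30·1 + 11·3 + 23·5 + 11·5 = 337
B has the highest Borda score (349).

B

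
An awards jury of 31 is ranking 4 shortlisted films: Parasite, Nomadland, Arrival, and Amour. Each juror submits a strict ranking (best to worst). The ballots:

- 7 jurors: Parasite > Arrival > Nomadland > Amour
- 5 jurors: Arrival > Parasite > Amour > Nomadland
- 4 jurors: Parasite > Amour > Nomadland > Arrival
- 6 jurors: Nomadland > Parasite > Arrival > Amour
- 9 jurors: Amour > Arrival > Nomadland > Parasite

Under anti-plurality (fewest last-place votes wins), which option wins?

Arrival

Last-place votes: Parasite 9, Nomadland 5, Arrival 4, Amour 13.
Arrival is ranked last by the fewest voters, so Arrival wins.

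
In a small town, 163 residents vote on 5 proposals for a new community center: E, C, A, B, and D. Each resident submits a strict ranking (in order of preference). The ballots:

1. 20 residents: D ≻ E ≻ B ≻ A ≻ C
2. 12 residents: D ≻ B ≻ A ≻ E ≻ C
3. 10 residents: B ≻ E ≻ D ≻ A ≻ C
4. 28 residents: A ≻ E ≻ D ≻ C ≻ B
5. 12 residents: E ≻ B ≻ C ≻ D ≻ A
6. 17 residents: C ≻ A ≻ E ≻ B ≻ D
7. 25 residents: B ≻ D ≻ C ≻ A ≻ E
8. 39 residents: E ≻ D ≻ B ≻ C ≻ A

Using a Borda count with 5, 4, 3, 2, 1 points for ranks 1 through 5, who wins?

E: 20·4 + 12·2 + 10·4 + 28·4 + 12·5 + 17·3 + 25·1 + 39·5 = 587
C: 20·1 + 12·1 + 10·1 + 28·2 + 12·3 + 17·5 + 25·3 + 39·2 = 372
A: 20·2 + 12·3 + 10·2 + 28·5 + 12·1 + 17·4 + 25·2 + 39·1 = 405
B: 20·3 + 12·4 + 10·5 + 28·1 + 12·4 + 17·2 + 25·5 + 39·3 = 510
D: 20·5 + 12·5 + 10·3 + 28·3 + 12·2 + 17·1 + 25·4 + 39·4 = 571
E has the highest Borda score (587).

E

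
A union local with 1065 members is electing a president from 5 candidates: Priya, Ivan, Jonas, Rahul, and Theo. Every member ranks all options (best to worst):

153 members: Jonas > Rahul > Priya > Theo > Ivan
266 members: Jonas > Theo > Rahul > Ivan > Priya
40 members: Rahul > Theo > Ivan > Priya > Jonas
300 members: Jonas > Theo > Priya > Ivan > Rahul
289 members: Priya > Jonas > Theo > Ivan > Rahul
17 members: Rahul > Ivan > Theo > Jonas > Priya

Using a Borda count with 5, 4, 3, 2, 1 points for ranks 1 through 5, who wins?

Priya: 153·3 + 266·1 + 40·2 + 300·3 + 289·5 + 17·1 = 3167
Ivan: 153·1 + 266·2 + 40·3 + 300·2 + 289·2 + 17·4 = 2051
Jonas: 153·5 + 266·5 + 40·1 + 300·5 + 289·4 + 17·2 = 4825
Rahul: 153·4 + 266·3 + 40·5 + 300·1 + 289·1 + 17·5 = 2284
Theo: 153·2 + 266·4 + 40·4 + 300·4 + 289·3 + 17·3 = 3648
Jonas has the highest Borda score (4825).

Jonas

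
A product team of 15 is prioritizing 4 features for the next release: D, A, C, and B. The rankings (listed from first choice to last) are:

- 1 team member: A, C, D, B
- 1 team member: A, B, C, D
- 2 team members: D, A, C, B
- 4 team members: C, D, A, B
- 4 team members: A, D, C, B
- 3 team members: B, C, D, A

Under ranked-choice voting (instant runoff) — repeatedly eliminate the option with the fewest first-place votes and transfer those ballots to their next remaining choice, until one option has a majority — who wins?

A

Round 1: D 2, A 6, C 4, B 3. Eliminate D.
Round 2: A 8, C 4, B 3. A has a majority.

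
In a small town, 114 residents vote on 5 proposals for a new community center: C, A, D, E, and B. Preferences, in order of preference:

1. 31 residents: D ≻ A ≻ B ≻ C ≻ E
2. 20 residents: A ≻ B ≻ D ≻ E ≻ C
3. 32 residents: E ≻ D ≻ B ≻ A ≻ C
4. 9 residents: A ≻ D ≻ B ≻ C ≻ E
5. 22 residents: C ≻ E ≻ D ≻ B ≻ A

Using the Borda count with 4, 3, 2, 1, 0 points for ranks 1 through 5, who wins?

D

C: 31·1 + 20·0 + 32·0 + 9·1 + 22·4 = 128
A: 31·3 + 20·4 + 32·1 + 9·4 + 22·0 = 241
D: 31·4 + 20·2 + 32·3 + 9·3 + 22·2 = 331
E: 31·0 + 20·1 + 32·4 + 9·0 + 22·3 = 214
B: 31·2 + 20·3 + 32·2 + 9·2 + 22·1 = 226
D has the highest Borda score (331).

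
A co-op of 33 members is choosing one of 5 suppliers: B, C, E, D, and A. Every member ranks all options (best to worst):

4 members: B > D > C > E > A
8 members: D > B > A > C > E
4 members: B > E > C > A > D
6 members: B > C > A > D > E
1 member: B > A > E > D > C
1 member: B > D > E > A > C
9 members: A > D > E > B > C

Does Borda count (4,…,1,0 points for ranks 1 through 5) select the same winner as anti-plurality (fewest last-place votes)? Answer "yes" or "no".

Borda — scores: B 97, C 42, E 38, D 81, A 72. Winner: B.
Anti-plurality — last-place votes: B 0, C 11, E 14, D 4, A 4. Winner: B.
The two methods agree.

yes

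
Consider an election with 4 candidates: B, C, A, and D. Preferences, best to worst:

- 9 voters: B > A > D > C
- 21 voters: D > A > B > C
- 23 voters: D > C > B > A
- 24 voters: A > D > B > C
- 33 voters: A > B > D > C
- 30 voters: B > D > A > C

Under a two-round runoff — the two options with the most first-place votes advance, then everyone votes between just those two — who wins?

Round 1 first-place votes: B 39, C 0, A 57, D 44.
A and D advance.
Runoff: A is preferred to D by 66 voters; D by 74.
D wins the runoff.

D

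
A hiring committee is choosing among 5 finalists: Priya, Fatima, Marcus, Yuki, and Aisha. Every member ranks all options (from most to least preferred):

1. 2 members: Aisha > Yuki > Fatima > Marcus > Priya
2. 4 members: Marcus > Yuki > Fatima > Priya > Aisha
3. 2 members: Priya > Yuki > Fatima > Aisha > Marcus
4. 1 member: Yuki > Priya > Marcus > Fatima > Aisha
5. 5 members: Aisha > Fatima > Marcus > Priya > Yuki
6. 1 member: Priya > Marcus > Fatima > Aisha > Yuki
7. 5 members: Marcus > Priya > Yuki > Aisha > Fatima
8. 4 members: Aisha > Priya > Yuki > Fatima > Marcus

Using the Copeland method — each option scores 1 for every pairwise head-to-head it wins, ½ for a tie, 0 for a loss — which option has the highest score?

Priya: beats Fatima, Yuki, and Aisha; loses to Marcus → score 3.
Fatima: beats Marcus; loses to Priya, Yuki, and Aisha → score 1.
Marcus: beats Priya and Yuki; loses to Fatima and Aisha → score 2.
Yuki: beats Fatima; ties Aisha; loses to Priya and Marcus → score 1.5.
Aisha: beats Fatima and Marcus; ties Yuki; loses to Priya → score 2.5.
Priya has the best pairwise record.

Priya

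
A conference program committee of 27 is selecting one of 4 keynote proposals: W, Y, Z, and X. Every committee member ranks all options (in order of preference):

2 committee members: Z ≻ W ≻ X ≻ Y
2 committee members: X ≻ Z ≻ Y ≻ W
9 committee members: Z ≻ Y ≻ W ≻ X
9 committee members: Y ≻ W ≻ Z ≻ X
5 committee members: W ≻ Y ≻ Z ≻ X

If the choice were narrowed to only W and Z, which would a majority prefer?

Voters preferring W to Z: 14; preferring Z to W: 13.
W wins the head-to-head.

W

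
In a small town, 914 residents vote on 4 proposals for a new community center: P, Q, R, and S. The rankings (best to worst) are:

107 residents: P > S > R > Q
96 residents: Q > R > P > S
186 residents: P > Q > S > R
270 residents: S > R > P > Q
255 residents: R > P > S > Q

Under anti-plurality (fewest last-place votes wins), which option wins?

Last-place votes: P 0, Q 632, R 186, S 96.
P is ranked last by the fewest voters, so P wins.

P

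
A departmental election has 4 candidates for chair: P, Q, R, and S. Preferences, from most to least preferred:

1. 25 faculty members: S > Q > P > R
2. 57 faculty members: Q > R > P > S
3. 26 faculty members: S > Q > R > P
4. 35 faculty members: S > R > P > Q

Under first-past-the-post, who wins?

First-place votes: P 0, Q 57, R 0, S 86.
S has the most first-place votes.

S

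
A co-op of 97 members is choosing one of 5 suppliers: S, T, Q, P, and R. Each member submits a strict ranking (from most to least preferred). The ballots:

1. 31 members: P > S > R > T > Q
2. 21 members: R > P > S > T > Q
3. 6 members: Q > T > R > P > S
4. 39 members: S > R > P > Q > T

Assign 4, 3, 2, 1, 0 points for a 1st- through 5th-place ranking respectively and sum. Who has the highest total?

S

S: 31·3 + 21·2 + 6·0 + 39·4 = 291
T: 31·1 + 21·1 + 6·3 + 39·0 = 70
Q: 31·0 + 21·0 + 6·4 + 39·1 = 63
P: 31·4 + 21·3 + 6·1 + 39·2 = 271
R: 31·2 + 21·4 + 6·2 + 39·3 = 275
S has the highest Borda score (291).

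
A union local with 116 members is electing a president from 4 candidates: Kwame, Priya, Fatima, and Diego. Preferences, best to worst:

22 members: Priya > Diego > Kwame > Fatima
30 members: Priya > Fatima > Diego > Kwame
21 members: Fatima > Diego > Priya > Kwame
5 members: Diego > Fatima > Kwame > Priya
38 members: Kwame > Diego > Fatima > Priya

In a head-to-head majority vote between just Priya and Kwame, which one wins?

Voters preferring Priya to Kwame: 73; preferring Kwame to Priya: 43.
Priya wins the head-to-head.

Priya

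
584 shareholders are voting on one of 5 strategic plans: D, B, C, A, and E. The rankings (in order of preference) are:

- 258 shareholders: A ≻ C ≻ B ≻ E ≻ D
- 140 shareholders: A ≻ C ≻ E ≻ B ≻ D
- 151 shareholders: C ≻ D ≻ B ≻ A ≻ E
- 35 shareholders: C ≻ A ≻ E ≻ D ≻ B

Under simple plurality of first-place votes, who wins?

First-place votes: D 0, B 0, C 186, A 398, E 0.
A has the most first-place votes.

A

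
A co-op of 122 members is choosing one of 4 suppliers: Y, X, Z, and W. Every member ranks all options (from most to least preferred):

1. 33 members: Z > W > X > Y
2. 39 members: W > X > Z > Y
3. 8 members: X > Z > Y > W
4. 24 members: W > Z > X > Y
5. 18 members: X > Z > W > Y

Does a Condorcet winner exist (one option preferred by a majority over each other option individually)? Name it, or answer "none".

W vs Y: 114–8 for W.
W vs X: 96–26 for W.
W vs Z: 63–59 for W.
W beats every other option head-to-head.

W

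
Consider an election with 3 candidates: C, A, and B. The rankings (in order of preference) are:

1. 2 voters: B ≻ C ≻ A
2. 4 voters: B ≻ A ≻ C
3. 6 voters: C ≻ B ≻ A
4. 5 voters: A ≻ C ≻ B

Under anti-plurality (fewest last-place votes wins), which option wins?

C

Last-place votes: C 4, A 8, B 5.
C is ranked last by the fewest voters, so C wins.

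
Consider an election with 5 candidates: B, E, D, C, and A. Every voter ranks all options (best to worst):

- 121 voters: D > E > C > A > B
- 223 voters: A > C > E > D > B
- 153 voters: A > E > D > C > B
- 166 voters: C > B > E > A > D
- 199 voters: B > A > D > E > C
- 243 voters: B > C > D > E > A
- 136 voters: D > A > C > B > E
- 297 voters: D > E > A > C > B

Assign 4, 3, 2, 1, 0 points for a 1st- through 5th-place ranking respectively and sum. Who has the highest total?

D

B: 121·0 + 223·0 + 153·0 + 166·3 + 199·4 + 243·4 + 136·1 + 297·0 = 2402
E: 121·3 + 223·2 + 153·3 + 166·2 + 199·1 + 243·1 + 136·0 + 297·3 = 2933
D: 121·4 + 223·1 + 153·2 + 166·0 + 199·2 + 243·2 + 136·4 + 297·4 = 3629
C: 121·2 + 223·3 + 153·1 + 166·4 + 199·0 + 243·3 + 136·2 + 297·1 = 3026
A: 121·1 + 223·4 + 153·4 + 166·1 + 199·3 + 243·0 + 136·3 + 297·2 = 3390
D has the highest Borda score (3629).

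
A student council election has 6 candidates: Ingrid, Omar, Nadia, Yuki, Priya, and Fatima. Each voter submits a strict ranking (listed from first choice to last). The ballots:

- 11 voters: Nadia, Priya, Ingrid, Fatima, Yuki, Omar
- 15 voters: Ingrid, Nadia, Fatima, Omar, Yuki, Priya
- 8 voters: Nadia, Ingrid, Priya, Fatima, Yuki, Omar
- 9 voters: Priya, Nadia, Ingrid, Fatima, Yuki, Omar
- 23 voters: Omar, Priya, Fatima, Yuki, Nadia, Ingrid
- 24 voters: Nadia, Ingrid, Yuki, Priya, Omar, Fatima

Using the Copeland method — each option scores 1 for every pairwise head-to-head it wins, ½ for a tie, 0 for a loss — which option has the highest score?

Ingrid: beats Omar, Yuki, Priya, and Fatima; loses to Nadia → score 4.
Omar: beats Fatima; loses to Ingrid, Nadia, Yuki, and Priya → score 1.
Nadia: beats Ingrid, Omar, Yuki, Priya, and Fatima → score 5.
Yuki: beats Omar; loses to Ingrid, Nadia, Priya, and Fatima → score 1.
Priya: beats Omar, Yuki, and Fatima; loses to Ingrid and Nadia → score 3.
Fatima: beats Yuki; loses to Ingrid, Omar, Nadia, and Priya → score 1.
Nadia has the best pairwise record.

Nadia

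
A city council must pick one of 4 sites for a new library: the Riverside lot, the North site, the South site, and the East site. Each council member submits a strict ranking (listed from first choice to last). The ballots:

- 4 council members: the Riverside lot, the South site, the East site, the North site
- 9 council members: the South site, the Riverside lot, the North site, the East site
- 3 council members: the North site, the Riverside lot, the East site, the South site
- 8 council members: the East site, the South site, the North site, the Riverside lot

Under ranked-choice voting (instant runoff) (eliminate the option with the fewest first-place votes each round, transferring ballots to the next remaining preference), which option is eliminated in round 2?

Round 1: the Riverside lot 4, the North site 3, the South site 9, the East site 8. Eliminate the North site.
Round 2: the Riverside lot 7, the South site 9, the East site 8. Eliminate the Riverside lot.

the Riverside lot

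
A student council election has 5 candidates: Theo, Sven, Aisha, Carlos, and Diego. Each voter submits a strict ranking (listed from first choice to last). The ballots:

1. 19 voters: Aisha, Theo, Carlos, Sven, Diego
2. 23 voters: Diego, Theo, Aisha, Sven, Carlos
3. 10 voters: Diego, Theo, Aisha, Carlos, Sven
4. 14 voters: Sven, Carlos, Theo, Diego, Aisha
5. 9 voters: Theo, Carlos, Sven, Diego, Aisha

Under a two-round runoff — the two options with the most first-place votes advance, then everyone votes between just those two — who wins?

Round 1 first-place votes: Theo 9, Sven 14, Aisha 19, Carlos 0, Diego 33.
Diego and Aisha advance.
Runoff: Diego is preferred to Aisha by 56 voters; Aisha by 19.
Diego wins the runoff.

Diego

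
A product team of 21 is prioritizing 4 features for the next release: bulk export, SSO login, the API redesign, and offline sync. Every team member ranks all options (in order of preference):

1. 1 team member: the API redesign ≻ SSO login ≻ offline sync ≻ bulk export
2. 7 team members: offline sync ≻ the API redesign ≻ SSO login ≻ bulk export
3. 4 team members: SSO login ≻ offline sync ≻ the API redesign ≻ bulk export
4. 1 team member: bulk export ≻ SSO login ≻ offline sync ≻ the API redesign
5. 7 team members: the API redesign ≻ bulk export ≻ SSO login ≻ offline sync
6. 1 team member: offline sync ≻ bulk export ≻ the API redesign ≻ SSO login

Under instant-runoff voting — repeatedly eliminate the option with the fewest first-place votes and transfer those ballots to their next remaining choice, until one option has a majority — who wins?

Round 1: bulk export 1, SSO login 4, the API redesign 8, offline sync 8. Eliminate bulk export.
Round 2: SSO login 5, the API redesign 8, offline sync 8. Eliminate SSO login.
Round 3: the API redesign 8, offline sync 13. Offline sync has a majority.

offline sync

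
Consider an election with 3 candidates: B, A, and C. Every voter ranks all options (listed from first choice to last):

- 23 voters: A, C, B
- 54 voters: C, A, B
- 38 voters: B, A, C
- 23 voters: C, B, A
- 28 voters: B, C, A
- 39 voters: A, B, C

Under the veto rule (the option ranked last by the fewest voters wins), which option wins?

Last-place votes: B 77, A 51, C 77.
A is ranked last by the fewest voters, so A wins.

A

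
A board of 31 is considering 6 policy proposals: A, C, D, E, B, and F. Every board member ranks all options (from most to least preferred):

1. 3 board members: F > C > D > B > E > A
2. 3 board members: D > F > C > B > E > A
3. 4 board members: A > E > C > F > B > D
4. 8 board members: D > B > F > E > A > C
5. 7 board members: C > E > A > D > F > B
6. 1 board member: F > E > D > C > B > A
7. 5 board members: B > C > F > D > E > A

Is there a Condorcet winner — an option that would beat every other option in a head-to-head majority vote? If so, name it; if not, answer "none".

C vs A: 19–12 for C.
C vs D: 19–12 for C.
C vs E: 18–13 for C.
C vs B: 18–13 for C.
C vs F: 16–15 for C.
C beats every other option head-to-head.

C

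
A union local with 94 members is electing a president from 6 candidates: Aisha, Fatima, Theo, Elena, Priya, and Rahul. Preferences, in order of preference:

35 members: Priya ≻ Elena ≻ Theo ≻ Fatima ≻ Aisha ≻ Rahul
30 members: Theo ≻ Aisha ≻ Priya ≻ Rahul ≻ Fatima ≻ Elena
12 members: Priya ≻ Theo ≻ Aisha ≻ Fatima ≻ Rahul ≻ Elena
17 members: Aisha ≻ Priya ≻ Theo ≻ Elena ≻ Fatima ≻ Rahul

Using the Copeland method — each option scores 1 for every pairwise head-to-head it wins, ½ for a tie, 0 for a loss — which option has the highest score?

Aisha: beats Fatima, Elena, and Rahul; ties Priya; loses to Theo → score 3.5.
Fatima: beats Rahul; loses to Aisha, Theo, Elena, and Priya → score 1.
Theo: beats Aisha, Fatima, Elena, and Rahul; loses to Priya → score 4.
Elena: beats Fatima and Rahul; loses to Aisha, Theo, and Priya → score 2.
Priya: beats Fatima, Theo, Elena, and Rahul; ties Aisha → score 4.5.
Rahul: loses to Aisha, Fatima, Theo, Elena, and Priya → score 0.
Priya has the best pairwise record.

Priya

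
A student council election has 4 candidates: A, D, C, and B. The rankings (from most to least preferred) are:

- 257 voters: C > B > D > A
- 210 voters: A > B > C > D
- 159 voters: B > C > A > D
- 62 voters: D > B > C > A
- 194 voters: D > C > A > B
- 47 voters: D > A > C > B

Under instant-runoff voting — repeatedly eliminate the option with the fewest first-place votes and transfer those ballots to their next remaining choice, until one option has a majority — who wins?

C

Round 1: A 210, D 303, C 257, B 159. Eliminate B.
Round 2: A 210, D 303, C 416. Eliminate A.
Round 3: D 303, C 626. C has a majority.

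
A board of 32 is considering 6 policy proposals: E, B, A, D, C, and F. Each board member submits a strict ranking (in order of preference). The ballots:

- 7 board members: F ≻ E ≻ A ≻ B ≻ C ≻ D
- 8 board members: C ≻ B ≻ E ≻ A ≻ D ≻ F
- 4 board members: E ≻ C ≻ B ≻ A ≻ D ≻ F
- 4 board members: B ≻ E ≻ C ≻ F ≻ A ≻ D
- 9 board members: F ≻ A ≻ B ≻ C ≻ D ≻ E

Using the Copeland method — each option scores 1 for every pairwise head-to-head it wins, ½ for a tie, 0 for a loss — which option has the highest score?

B

E: beats A and D; ties F; loses to B and C → score 2.5.
B: beats E, D, and C; ties A and F → score 4.
A: beats D; ties B and C; loses to E and F → score 2.
D: loses to E, B, A, C, and F → score 0.
C: beats E and D; ties A and F; loses to B → score 3.
F: beats A and D; ties E, B, and C → score 3.5.
B has the best pairwise record.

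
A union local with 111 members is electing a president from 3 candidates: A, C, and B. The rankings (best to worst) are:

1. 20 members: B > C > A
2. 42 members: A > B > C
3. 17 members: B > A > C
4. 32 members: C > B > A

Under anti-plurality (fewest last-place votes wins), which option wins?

B

Last-place votes: A 52, C 59, B 0.
B is ranked last by the fewest voters, so B wins.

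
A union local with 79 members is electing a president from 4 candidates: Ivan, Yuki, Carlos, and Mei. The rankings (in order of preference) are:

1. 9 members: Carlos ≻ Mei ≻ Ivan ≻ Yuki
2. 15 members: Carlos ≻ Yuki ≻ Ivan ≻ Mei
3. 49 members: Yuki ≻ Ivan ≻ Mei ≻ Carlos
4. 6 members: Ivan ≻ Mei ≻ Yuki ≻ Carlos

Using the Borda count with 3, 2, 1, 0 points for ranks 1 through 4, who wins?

Ivan: 9·1 + 15·1 + 49·2 + 6·3 = 140
Yuki: 9·0 + 15·2 + 49·3 + 6·1 = 183
Carlos: 9·3 + 15·3 + 49·0 + 6·0 = 72
Mei: 9·2 + 15·0 + 49·1 + 6·2 = 79
Yuki has the highest Borda score (183).

Yuki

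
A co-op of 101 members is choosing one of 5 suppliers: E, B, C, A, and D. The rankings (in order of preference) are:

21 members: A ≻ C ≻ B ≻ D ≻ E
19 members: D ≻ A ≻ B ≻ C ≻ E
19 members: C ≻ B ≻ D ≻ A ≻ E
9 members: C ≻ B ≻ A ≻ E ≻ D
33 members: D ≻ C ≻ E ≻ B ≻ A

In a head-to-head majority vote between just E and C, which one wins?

Voters preferring E to C: 0; preferring C to E: 101.
C wins the head-to-head.

C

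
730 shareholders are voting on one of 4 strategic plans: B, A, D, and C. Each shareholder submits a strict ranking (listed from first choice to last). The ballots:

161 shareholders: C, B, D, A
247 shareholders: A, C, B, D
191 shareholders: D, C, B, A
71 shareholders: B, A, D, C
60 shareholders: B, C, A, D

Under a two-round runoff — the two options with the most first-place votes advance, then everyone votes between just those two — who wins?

Round 1 first-place votes: B 131, A 247, D 191, C 161.
A and D advance.
Runoff: A is preferred to D by 378 voters; D by 352.
A wins the runoff.

A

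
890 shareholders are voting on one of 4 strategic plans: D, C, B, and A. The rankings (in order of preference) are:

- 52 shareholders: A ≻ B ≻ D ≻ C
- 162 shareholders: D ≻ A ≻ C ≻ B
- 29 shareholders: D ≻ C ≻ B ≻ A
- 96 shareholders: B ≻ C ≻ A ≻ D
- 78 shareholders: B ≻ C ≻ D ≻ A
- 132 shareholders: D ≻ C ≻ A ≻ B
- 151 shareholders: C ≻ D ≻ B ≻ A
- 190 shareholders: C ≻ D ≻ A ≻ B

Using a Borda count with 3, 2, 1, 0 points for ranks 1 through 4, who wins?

C

D: 52·1 + 162·3 + 29·3 + 96·0 + 78·1 + 132·3 + 151·2 + 190·2 = 1781
C: 52·0 + 162·1 + 29·2 + 96·2 + 78·2 + 132·2 + 151·3 + 190·3 = 1855
B: 52·2 + 162·0 + 29·1 + 96·3 + 78·3 + 132·0 + 151·1 + 190·0 = 806
A: 52·3 + 162·2 + 29·0 + 96·1 + 78·0 + 132·1 + 151·0 + 190·1 = 898
C has the highest Borda score (1855).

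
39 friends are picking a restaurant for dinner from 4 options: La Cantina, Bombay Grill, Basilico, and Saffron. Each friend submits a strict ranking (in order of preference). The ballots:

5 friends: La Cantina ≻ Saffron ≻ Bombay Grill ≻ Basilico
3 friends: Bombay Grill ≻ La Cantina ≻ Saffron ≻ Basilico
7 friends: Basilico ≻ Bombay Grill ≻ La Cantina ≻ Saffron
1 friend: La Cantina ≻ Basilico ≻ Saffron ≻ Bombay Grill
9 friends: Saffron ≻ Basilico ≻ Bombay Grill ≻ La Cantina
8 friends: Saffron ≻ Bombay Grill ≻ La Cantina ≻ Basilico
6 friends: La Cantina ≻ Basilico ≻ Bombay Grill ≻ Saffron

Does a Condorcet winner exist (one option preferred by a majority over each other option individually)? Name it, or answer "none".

Checking pairwise contests:
Bombay Grill beats La Cantina 27–12.
Basilico beats Bombay Grill 23–16.
La Cantina beats Basilico 23–16.
La Cantina beats Saffron 22–17.
Every option loses at least one head-to-head, so there is no Condorcet winner.

none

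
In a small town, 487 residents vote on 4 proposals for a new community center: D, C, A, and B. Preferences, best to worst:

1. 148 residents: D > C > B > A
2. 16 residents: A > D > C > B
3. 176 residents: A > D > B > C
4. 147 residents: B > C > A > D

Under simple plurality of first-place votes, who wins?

First-place votes: D 148, C 0, A 192, B 147.
A has the most first-place votes.

A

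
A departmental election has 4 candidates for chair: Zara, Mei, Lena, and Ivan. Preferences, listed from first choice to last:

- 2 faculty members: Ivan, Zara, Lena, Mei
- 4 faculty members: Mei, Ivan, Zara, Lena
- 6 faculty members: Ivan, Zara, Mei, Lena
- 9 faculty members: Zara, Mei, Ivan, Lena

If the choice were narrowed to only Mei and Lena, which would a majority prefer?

Mei

Voters preferring Mei to Lena: 19; preferring Lena to Mei: 2.
Mei wins the head-to-head.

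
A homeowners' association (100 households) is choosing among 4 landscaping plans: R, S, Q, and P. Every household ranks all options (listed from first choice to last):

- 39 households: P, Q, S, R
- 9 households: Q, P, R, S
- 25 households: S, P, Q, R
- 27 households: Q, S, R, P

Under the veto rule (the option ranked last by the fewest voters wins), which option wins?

Q

Last-place votes: R 64, S 9, Q 0, P 27.
Q is ranked last by the fewest voters, so Q wins.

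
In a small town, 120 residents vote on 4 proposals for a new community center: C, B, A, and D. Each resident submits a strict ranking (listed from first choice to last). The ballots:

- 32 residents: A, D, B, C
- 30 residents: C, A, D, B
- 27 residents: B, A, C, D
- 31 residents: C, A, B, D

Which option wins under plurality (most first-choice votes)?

C

First-place votes: C 61, B 27, A 32, D 0.
C has the most first-place votes.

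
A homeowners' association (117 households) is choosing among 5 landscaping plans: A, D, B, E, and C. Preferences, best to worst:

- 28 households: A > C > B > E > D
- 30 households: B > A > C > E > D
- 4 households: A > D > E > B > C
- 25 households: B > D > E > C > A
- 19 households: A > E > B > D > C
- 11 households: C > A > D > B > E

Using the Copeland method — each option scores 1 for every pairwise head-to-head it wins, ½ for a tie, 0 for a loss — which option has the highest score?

A: beats D, B, E, and C → score 4.
D: loses to A, B, E, and C → score 0.
B: beats D, E, and C; loses to A → score 3.
E: beats D; loses to A, B, and C → score 1.
C: beats D and E; loses to A and B → score 2.
A has the best pairwise record.

A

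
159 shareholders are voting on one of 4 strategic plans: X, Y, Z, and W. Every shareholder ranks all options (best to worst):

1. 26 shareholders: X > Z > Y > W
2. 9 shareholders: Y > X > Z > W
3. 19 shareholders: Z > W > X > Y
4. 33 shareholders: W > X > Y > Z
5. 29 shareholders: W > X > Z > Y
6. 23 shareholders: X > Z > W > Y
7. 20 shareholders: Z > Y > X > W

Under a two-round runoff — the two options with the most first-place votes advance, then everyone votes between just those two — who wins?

Round 1 first-place votes: X 49, Y 9, Z 39, W 62.
W and X advance.
Runoff: W is preferred to X by 81 voters; X by 78.
W wins the runoff.

W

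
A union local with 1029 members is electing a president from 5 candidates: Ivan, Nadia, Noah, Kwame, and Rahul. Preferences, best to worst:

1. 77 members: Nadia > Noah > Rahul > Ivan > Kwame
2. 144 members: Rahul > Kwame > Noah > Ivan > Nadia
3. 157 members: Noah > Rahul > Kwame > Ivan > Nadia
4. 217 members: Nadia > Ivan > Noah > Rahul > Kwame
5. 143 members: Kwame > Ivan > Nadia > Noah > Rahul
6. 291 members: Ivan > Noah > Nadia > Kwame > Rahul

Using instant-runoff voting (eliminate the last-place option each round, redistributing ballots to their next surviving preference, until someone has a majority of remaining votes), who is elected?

Round 1: Ivan 291, Nadia 294, Noah 157, Kwame 143, Rahul 144. Eliminate Kwame.
Round 2: Ivan 434, Nadia 294, Noah 157, Rahul 144. Eliminate Rahul.
Round 3: Ivan 434, Nadia 294, Noah 301. Eliminate Nadia.
Round 4: Ivan 651, Noah 378. Ivan has a majority.

Ivan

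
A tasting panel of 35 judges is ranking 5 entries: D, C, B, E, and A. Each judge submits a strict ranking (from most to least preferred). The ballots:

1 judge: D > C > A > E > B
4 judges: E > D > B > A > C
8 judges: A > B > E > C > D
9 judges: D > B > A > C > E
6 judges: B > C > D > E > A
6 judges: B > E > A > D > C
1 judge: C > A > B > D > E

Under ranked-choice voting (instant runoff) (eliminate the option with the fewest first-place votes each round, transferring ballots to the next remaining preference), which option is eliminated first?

C

Round 1: D 10, C 1, B 12, E 4, A 8. Eliminate C.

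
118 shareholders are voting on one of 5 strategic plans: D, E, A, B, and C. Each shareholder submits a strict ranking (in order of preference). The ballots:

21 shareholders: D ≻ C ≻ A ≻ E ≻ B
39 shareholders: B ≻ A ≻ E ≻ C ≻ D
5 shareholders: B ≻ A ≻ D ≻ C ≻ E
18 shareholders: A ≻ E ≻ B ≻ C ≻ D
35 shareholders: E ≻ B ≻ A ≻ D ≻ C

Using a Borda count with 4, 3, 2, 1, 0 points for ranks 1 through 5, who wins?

B

D: 21·4 + 39·0 + 5·2 + 18·0 + 35·1 = 129
E: 21·1 + 39·2 + 5·0 + 18·3 + 35·4 = 293
A: 21·2 + 39·3 + 5·3 + 18·4 + 35·2 = 316
B: 21·0 + 39·4 + 5·4 + 18·2 + 35·3 = 317
C: 21·3 + 39·1 + 5·1 + 18·1 + 35·0 = 125
B has the highest Borda score (317).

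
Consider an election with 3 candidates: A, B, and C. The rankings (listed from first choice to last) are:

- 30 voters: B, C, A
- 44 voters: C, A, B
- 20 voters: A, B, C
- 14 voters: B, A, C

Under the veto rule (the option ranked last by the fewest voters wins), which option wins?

A

Last-place votes: A 30, B 44, C 34.
A is ranked last by the fewest voters, so A wins.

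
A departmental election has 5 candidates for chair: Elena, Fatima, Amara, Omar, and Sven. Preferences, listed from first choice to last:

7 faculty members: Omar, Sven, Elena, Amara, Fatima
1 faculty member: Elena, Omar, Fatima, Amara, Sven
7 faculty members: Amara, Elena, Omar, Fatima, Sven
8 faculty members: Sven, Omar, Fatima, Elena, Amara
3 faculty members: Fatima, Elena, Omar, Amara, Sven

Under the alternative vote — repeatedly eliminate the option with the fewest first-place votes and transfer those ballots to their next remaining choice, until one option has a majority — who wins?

Round 1: Elena 1, Fatima 3, Amara 7, Omar 7, Sven 8. Eliminate Elena.
Round 2: Fatima 3, Amara 7, Omar 8, Sven 8. Eliminate Fatima.
Round 3: Amara 7, Omar 11, Sven 8. Eliminate Amara.
Round 4: Omar 18, Sven 8. Omar has a majority.

Omar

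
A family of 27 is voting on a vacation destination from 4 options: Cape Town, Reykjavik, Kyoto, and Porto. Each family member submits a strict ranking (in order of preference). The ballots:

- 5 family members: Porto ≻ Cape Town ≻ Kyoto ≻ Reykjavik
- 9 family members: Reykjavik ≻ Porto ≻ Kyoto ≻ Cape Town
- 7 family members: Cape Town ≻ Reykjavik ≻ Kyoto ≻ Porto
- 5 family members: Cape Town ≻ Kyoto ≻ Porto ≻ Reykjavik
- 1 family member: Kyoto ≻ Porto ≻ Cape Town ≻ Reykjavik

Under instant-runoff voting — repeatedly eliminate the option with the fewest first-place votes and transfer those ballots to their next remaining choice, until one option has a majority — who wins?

Round 1: Cape Town 12, Reykjavik 9, Kyoto 1, Porto 5. Eliminate Kyoto.
Round 2: Cape Town 12, Reykjavik 9, Porto 6. Eliminate Porto.
Round 3: Cape Town 18, Reykjavik 9. Cape Town has a majority.

Cape Town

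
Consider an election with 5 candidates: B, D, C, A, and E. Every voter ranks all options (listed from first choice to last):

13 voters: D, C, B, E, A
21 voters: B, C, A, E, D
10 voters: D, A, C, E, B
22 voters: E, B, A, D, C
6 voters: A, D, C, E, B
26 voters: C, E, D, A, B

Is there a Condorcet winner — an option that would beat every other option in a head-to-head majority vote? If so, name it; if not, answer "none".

Checking pairwise contests:
D beats B 55–43.
E beats D 69–29.
D beats C 51–47.
B beats A 56–42.
C beats E 76–22.
Every option loses at least one head-to-head, so there is no Condorcet winner.

none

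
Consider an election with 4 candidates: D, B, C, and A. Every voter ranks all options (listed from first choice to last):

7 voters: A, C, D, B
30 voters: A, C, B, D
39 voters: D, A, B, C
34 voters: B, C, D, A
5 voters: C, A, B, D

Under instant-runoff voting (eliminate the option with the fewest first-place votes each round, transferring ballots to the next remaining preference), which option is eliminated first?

C

Round 1: D 39, B 34, C 5, A 37. Eliminate C.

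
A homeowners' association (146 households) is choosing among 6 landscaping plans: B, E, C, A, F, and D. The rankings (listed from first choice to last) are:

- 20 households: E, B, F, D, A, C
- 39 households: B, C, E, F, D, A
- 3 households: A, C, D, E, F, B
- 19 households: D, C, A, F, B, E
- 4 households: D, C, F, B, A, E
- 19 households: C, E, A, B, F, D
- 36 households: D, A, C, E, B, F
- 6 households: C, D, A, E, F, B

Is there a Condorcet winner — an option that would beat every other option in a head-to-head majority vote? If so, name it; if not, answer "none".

none

Checking pairwise contests:
E beats B 84–62.
C beats E 126–20.
D beats C 79–67.
E beats A 78–68.
B beats F 114–32.
B beats D 78–68.
Every option loses at least one head-to-head, so there is no Condorcet winner.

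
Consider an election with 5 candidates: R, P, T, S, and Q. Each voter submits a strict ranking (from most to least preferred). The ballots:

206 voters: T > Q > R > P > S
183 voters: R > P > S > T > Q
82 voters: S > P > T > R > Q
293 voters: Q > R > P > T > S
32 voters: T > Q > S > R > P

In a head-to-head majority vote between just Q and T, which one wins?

T

Voters preferring Q to T: 293; preferring T to Q: 503.
T wins the head-to-head.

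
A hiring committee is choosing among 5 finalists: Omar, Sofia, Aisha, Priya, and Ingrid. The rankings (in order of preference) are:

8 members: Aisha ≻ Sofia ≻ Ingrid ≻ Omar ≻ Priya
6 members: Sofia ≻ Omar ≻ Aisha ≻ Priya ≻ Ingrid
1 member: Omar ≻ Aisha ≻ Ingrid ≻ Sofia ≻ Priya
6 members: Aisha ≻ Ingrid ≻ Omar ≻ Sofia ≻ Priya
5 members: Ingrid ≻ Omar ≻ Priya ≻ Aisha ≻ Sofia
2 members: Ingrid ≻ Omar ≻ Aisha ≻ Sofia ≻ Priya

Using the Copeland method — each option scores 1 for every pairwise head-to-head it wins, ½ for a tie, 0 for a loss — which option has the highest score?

Aisha

Omar: beats Priya; ties Sofia and Aisha; loses to Ingrid → score 2.
Sofia: beats Priya; ties Omar and Ingrid; loses to Aisha → score 2.
Aisha: beats Sofia, Priya, and Ingrid; ties Omar → score 3.5.
Priya: loses to Omar, Sofia, Aisha, and Ingrid → score 0.
Ingrid: beats Omar and Priya; ties Sofia; loses to Aisha → score 2.5.
Aisha has the best pairwise record.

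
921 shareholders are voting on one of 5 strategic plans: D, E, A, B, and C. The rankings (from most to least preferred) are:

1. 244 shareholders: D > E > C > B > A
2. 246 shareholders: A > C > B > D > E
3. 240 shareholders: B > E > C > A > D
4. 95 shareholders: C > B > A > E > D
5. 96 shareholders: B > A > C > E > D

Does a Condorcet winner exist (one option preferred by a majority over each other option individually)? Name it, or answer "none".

Checking pairwise contests:
A beats D 677–244.
D beats E 490–431.
E beats A 484–437.
C beats B 585–336.
E beats C 484–437.
Every option loses at least one head-to-head, so there is no Condorcet winner.

none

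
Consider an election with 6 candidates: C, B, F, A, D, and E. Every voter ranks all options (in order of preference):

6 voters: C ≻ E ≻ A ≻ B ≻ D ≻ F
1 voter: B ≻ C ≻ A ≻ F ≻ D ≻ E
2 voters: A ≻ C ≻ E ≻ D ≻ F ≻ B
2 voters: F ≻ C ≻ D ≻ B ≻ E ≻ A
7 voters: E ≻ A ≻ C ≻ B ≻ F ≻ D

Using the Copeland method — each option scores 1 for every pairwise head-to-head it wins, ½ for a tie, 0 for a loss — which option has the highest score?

C

C: beats B, F, D, and E; ties A → score 4.5.
B: beats F and D; loses to C, A, and E → score 2.
F: beats D; loses to C, B, A, and E → score 1.
A: beats B, F, and D; ties C; loses to E → score 3.5.
D: loses to C, B, F, A, and E → score 0.
E: beats B, F, A, and D; loses to C → score 4.
C has the best pairwise record.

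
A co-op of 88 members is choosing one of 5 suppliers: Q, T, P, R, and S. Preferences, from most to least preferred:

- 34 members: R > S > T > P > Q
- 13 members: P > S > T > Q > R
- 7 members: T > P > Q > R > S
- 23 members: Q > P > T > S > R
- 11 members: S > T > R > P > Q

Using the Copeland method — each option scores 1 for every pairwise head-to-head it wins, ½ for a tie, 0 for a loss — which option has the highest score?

S

Q: loses to T, P, R, and S → score 0.
T: beats Q, P, and R; loses to S → score 3.
P: beats Q; loses to T, R, and S → score 1.
R: beats Q and P; loses to T and S → score 2.
S: beats Q, T, P, and R → score 4.
S has the best pairwise record.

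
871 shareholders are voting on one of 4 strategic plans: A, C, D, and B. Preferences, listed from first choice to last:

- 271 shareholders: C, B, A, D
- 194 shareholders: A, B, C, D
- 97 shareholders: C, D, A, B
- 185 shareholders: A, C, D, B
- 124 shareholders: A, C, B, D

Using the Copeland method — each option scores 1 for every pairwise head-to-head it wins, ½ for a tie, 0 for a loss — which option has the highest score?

A

A: beats C, D, and B → score 3.
C: beats D and B; loses to A → score 2.
D: loses to A, C, and B → score 0.
B: beats D; loses to A and C → score 1.
A has the best pairwise record.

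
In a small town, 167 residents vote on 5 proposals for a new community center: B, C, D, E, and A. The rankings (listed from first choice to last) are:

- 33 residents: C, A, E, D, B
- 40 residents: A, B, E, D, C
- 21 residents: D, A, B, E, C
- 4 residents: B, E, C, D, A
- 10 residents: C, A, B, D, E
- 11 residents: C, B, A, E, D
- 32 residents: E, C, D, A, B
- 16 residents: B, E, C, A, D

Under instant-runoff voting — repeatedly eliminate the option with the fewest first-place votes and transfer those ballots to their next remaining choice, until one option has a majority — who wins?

Round 1: B 20, C 54, D 21, E 32, A 40. Eliminate B.
Round 2: C 54, D 21, E 52, A 40. Eliminate D.
Round 3: C 54, E 52, A 61. Eliminate E.
Round 4: C 106, A 61. C has a majority.

C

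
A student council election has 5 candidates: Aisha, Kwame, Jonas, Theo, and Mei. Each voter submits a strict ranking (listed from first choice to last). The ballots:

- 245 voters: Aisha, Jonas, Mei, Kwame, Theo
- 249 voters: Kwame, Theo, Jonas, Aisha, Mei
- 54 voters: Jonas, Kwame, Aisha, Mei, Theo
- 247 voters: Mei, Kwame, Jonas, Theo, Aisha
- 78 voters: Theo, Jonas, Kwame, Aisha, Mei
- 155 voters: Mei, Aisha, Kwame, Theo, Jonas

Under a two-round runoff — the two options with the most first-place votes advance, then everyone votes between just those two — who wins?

Mei

Round 1 first-place votes: Aisha 245, Kwame 249, Jonas 54, Theo 78, Mei 402.
Mei and Kwame advance.
Runoff: Mei is preferred to Kwame by 647 voters; Kwame by 381.
Mei wins the runoff.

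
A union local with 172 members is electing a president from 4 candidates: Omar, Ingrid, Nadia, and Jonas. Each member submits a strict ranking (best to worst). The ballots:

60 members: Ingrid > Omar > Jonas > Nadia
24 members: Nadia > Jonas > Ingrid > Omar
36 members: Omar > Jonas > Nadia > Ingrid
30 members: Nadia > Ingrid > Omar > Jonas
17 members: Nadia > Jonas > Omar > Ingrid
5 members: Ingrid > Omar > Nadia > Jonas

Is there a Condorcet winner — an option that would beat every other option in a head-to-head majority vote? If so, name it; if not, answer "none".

none

Checking pairwise contests:
Ingrid beats Omar 119–53.
Nadia beats Ingrid 107–65.
Omar beats Nadia 101–71.
Omar beats Jonas 131–41.
Every option loses at least one head-to-head, so there is no Condorcet winner.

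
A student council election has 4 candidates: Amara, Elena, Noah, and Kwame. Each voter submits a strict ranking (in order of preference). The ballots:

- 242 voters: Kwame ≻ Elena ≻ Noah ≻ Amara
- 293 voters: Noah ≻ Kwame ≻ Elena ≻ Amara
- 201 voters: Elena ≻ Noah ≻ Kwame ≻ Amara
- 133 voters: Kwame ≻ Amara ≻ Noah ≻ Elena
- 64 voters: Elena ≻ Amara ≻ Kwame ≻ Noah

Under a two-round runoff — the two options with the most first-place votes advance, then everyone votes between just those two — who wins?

Round 1 first-place votes: Amara 0, Elena 265, Noah 293, Kwame 375.
Kwame and Noah advance.
Runoff: Kwame is preferred to Noah by 439 voters; Noah by 494.
Noah wins the runoff.

Noah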